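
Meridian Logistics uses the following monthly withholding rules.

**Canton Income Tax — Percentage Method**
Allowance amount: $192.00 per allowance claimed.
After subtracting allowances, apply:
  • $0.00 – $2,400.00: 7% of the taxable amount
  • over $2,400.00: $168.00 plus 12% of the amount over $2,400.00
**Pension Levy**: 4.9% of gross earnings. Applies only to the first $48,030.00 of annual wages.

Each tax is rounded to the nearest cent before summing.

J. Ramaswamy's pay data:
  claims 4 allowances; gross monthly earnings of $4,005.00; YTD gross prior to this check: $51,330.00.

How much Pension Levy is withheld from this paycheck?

Pension Levy: YTD $51,330.00 ≥ cap $48,030.00 → $0.00

$0.00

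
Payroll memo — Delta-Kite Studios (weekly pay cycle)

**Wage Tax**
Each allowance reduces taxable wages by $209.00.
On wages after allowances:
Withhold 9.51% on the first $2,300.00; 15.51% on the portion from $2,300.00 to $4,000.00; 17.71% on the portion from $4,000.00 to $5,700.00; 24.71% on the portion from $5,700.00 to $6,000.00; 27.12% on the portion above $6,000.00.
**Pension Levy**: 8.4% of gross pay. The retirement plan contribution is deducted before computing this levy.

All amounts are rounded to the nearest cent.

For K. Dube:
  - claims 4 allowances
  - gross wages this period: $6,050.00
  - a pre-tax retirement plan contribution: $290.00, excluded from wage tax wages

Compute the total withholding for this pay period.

Wage Tax: taxable = $6,050.00 − $290.00 − 4×$209.00 = $4,924.00
  $482.40 + 17.71% × ($4,924.00 − $4,000.00) = $482.40 + 17.71% × $924.00 = $646.04
Pension Levy: 8.4% × $5,760.00 = $483.84
Total: $646.04 + $483.84 = $1,129.88

$1,129.88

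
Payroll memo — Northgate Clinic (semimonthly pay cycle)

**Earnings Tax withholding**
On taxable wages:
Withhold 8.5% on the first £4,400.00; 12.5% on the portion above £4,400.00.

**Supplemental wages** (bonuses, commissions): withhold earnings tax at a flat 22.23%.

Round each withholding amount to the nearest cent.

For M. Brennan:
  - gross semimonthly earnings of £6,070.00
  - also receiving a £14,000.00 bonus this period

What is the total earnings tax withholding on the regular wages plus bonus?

£3,694.95

Earnings Tax: taxable = £6,070.00
  £374.00 + 12.5% × (£6,070.00 − £4,400.00) = £374.00 + 12.5% × £1,670.00 = £582.75
Supplemental (22.23% flat on bonus): 22.23% × £14,000.00 = £3,112.20
Total earnings tax: £582.75 + £3,112.20 = £3,694.95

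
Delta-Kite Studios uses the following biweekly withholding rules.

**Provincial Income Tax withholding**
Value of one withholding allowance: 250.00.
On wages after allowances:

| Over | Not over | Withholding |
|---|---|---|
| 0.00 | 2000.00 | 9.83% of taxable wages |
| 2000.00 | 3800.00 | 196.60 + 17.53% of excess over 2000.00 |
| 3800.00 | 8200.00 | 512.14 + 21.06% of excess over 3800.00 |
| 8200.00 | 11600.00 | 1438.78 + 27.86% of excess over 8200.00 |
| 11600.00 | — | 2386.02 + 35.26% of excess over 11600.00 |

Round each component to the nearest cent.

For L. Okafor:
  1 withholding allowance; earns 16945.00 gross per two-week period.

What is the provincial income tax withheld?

4182.52

Provincial Income Tax: taxable = 16945.00 − 1×250.00 = 16695.00
  2386.02 + 35.26% × (16695.00 − 11600.00) = 2386.02 + 35.26% × 5095.00 = 4182.52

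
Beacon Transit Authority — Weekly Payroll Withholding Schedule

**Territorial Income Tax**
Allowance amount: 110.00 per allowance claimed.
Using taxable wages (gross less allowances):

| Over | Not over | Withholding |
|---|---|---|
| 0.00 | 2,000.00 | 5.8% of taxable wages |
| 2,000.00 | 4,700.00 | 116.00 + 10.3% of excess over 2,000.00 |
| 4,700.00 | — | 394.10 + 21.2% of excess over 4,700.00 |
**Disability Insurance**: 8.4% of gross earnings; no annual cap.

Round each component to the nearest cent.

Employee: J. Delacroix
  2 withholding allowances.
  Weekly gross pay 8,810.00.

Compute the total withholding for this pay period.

1,958.82

Territorial Income Tax: taxable = 8,810.00 − 2×110.00 = 8,590.00
  394.10 + 21.2% × (8,590.00 − 4,700.00) = 394.10 + 21.2% × 3,890.00 = 1,218.78
Disability Insurance: 8.4% × 8,810.00 = 740.04
Total: 1,218.78 + 740.04 = 1,958.82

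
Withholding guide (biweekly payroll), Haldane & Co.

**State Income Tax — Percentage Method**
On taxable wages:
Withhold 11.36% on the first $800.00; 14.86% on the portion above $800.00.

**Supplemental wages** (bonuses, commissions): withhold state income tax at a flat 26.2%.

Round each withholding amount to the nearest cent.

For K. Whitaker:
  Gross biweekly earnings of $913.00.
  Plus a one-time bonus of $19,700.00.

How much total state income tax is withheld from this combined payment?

$5,269.07

State Income Tax: taxable = $913.00
  $90.88 + 14.86% × ($913.00 − $800.00) = $90.88 + 14.86% × $113.00 = $107.67
Supplemental (26.2% flat on bonus): 26.2% × $19,700.00 = $5,161.40
Total state income tax: $107.67 + $5,161.40 = $5,269.07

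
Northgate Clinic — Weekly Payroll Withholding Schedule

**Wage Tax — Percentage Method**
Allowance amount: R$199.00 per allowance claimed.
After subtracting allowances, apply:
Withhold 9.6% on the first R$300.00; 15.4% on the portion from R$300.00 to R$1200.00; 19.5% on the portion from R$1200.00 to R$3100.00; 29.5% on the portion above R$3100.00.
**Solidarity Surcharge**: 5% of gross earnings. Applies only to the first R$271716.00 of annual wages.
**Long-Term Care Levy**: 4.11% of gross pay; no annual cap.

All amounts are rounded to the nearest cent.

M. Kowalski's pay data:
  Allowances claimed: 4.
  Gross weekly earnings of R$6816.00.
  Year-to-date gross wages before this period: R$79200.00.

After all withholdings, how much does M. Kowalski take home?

R$4795.76

Wage Tax: taxable = R$6816.00 − 4×R$199.00 = R$6020.00
  R$537.90 + 29.5% × (R$6020.00 − R$3100.00) = R$537.90 + 29.5% × R$2920.00 = R$1399.30
Solidarity Surcharge: 5% × R$6816.00 = R$340.80
Long-Term Care Levy: 4.11% × R$6816.00 = R$280.14
Total withheld: R$1399.30 + R$340.80 + R$280.14 = R$2020.24
Net pay: R$6816.00 − R$2020.24 = R$4795.76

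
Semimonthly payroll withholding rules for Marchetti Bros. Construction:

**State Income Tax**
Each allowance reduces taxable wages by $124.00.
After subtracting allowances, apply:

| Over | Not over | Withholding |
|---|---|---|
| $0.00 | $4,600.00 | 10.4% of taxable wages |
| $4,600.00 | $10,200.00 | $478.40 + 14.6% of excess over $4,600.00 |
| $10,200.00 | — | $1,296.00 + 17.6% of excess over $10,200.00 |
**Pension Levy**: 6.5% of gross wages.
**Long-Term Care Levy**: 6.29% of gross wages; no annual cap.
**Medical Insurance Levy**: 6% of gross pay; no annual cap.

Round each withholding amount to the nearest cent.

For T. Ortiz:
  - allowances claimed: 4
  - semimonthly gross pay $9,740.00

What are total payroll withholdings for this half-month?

$2,986.57

State Income Tax: taxable = $9,740.00 − 4×$124.00 = $9,244.00
  $478.40 + 14.6% × ($9,244.00 − $4,600.00) = $478.40 + 14.6% × $4,644.00 = $1,156.42
Pension Levy: 6.5% × $9,740.00 = $633.10
Long-Term Care Levy: 6.29% × $9,740.00 = $612.65
Medical Insurance Levy: 6% × $9,740.00 = $584.40
Total: $1,156.42 + $633.10 + $612.65 + $584.40 = $2,986.57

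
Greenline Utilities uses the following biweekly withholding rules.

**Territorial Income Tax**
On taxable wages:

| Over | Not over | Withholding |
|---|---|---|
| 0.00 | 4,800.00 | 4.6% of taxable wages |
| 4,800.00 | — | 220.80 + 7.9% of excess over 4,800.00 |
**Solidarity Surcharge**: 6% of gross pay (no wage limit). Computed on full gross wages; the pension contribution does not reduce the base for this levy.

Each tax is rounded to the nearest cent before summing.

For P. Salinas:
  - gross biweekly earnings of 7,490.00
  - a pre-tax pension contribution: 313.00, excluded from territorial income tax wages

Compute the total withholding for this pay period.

Territorial Income Tax: taxable = 7,490.00 − 313.00 = 7,177.00
  220.80 + 7.9% × (7,177.00 − 4,800.00) = 220.80 + 7.9% × 2,377.00 = 408.58
Solidarity Surcharge: 6% × 7,490.00 = 449.40
Total: 408.58 + 449.40 = 857.98

857.98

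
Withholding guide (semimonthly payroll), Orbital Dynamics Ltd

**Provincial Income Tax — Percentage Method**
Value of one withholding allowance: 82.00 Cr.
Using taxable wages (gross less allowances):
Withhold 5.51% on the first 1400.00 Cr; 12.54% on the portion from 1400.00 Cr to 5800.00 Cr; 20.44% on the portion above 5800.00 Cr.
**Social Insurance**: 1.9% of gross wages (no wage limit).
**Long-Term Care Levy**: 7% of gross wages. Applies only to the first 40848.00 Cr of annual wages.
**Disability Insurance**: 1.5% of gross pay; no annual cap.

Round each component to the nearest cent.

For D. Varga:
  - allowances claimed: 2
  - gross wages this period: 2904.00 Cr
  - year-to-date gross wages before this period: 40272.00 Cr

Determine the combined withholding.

384.24 Cr

Provincial Income Tax: taxable = 2904.00 Cr − 2×82.00 Cr = 2740.00 Cr
  77.14 Cr + 12.54% × (2740.00 Cr − 1400.00 Cr) = 77.14 Cr + 12.54% × 1340.00 Cr = 245.18 Cr
Social Insurance: 1.9% × 2904.00 Cr = 55.18 Cr
Long-Term Care Levy: cap 40848.00 Cr − YTD 40272.00 Cr = 576.00 Cr subject; 7% × 576.00 Cr = 40.32 Cr
Disability Insurance: 1.5% × 2904.00 Cr = 43.56 Cr
Total: 245.18 Cr + 55.18 Cr + 40.32 Cr + 43.56 Cr = 384.24 Cr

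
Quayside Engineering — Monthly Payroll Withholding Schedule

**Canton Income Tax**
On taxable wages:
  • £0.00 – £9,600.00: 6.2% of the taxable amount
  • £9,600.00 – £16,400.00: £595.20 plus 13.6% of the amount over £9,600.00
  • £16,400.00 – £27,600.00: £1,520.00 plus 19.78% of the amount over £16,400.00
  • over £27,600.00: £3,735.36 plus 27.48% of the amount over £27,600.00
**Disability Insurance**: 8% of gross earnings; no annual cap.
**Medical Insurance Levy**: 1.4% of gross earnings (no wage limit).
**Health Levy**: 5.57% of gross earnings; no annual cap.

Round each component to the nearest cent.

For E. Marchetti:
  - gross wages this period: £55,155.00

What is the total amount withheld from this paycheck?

Canton Income Tax: taxable = £55,155.00
  £3,735.36 + 27.48% × (£55,155.00 − £27,600.00) = £3,735.36 + 27.48% × £27,555.00 = £11,307.47
Disability Insurance: 8% × £55,155.00 = £4,412.40
Medical Insurance Levy: 1.4% × £55,155.00 = £772.17
Health Levy: 5.57% × £55,155.00 = £3,072.13
Total: £11,307.47 + £4,412.40 + £772.17 + £3,072.13 = £19,564.17

£19,564.17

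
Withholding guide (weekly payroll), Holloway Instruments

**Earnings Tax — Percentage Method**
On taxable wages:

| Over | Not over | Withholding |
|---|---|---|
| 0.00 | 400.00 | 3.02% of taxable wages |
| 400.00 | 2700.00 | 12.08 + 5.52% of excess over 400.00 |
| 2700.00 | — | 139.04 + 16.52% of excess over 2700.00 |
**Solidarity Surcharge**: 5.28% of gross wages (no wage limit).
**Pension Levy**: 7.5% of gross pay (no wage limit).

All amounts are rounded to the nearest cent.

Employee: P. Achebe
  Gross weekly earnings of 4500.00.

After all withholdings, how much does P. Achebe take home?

3488.50

Earnings Tax: taxable = 4500.00
  139.04 + 16.52% × (4500.00 − 2700.00) = 139.04 + 16.52% × 1800.00 = 436.40
Solidarity Surcharge: 5.28% × 4500.00 = 237.60
Pension Levy: 7.5% × 4500.00 = 337.50
Total withheld: 436.40 + 237.60 + 337.50 = 1011.50
Net pay: 4500.00 − 1011.50 = 3488.50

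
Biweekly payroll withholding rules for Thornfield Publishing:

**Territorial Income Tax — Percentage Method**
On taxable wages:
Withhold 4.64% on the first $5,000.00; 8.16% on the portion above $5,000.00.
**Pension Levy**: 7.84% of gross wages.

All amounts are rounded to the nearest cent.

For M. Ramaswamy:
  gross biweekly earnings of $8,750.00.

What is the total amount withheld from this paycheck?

$1,224.00

Territorial Income Tax: taxable = $8,750.00
  $232.00 + 8.16% × ($8,750.00 − $5,000.00) = $232.00 + 8.16% × $3,750.00 = $538.00
Pension Levy: 7.84% × $8,750.00 = $686.00
Total: $538.00 + $686.00 = $1,224.00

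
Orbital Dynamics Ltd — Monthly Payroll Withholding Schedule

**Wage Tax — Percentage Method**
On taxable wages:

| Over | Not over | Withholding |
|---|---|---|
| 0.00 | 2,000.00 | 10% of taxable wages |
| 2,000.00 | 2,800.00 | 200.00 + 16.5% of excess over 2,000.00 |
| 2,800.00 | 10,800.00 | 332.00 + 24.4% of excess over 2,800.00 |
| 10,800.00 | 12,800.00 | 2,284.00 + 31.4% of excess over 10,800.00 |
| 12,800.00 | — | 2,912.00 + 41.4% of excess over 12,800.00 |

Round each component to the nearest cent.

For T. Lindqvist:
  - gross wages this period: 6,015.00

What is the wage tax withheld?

Wage Tax: taxable = 6,015.00
  332.00 + 24.4% × (6,015.00 − 2,800.00) = 332.00 + 24.4% × 3,215.00 = 1,116.46

1,116.46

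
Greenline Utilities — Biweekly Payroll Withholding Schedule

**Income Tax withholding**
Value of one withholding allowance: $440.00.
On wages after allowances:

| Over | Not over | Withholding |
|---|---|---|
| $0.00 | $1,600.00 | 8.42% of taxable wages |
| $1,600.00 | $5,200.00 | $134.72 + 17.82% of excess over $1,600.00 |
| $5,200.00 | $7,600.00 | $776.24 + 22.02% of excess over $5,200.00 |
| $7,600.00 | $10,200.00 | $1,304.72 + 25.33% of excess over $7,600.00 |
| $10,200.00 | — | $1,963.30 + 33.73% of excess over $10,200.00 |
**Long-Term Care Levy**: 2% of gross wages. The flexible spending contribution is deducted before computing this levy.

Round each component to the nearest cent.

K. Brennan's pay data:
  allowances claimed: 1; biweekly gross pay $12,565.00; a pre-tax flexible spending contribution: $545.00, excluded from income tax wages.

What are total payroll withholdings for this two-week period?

$2,669.17

Income Tax: taxable = $12,565.00 − $545.00 − 1×$440.00 = $11,580.00
  $1,963.30 + 33.73% × ($11,580.00 − $10,200.00) = $1,963.30 + 33.73% × $1,380.00 = $2,428.77
Long-Term Care Levy: 2% × $12,020.00 = $240.40
Total: $2,428.77 + $240.40 = $2,669.17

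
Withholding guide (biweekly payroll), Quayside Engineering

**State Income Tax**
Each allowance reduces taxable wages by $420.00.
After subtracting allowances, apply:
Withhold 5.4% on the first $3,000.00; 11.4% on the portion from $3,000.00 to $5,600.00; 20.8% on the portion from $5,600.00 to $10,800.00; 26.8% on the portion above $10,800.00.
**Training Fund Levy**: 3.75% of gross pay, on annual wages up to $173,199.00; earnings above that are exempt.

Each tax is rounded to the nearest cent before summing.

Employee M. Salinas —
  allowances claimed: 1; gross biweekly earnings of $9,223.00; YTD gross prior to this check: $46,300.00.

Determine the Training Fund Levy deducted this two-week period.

Training Fund Levy: 3.75% × $9,223.00 = $345.86

$345.86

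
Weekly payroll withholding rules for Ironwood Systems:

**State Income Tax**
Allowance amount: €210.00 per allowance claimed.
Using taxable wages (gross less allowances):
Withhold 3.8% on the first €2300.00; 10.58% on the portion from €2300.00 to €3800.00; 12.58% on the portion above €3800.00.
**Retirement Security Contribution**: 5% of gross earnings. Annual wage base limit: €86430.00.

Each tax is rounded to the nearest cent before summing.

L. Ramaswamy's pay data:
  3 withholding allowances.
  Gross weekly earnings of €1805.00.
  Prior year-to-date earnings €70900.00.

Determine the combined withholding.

€134.90

State Income Tax: taxable = €1805.00 − 3×€210.00 = €1175.00
  3.8% × €1175.00 = €44.65
Retirement Security Contribution: 5% × €1805.00 = €90.25
Total: €44.65 + €90.25 = €134.90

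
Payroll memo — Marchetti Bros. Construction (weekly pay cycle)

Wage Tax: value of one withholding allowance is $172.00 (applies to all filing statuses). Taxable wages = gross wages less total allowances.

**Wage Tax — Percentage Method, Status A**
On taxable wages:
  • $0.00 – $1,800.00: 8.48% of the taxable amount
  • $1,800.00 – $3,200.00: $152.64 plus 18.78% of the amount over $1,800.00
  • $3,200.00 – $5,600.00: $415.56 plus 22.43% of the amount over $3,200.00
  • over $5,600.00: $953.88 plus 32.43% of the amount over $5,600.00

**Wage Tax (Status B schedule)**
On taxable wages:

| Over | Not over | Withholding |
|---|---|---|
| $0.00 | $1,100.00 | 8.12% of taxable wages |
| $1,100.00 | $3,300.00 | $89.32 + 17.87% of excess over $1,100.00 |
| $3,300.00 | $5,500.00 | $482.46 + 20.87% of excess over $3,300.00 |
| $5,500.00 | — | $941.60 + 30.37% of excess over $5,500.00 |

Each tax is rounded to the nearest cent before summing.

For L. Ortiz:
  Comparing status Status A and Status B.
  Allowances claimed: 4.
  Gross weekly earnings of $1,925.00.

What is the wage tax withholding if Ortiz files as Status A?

$104.90

Wage Tax (Status A): taxable = $1,925.00 − 4×$172.00 = $1,237.00
  8.48% × $1,237.00 = $104.90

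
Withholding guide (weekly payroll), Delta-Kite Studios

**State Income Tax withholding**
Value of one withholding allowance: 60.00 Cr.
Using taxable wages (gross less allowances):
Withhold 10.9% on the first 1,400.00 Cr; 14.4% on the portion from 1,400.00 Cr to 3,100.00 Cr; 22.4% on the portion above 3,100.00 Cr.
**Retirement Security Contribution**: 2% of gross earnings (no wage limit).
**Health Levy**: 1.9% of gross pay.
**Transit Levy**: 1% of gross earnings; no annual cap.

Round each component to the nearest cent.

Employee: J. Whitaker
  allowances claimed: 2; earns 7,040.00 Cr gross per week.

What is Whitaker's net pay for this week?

State Income Tax: taxable = 7,040.00 Cr − 2×60.00 Cr = 6,920.00 Cr
  397.40 Cr + 22.4% × (6,920.00 Cr − 3,100.00 Cr) = 397.40 Cr + 22.4% × 3,820.00 Cr = 1,253.08 Cr
Retirement Security Contribution: 2% × 7,040.00 Cr = 140.80 Cr
Health Levy: 1.9% × 7,040.00 Cr = 133.76 Cr
Transit Levy: 1% × 7,040.00 Cr = 70.40 Cr
Total withheld: 1,253.08 Cr + 140.80 Cr + 133.76 Cr + 70.40 Cr = 1,598.04 Cr
Net pay: 7,040.00 Cr − 1,598.04 Cr = 5,441.96 Cr

5,441.96 Cr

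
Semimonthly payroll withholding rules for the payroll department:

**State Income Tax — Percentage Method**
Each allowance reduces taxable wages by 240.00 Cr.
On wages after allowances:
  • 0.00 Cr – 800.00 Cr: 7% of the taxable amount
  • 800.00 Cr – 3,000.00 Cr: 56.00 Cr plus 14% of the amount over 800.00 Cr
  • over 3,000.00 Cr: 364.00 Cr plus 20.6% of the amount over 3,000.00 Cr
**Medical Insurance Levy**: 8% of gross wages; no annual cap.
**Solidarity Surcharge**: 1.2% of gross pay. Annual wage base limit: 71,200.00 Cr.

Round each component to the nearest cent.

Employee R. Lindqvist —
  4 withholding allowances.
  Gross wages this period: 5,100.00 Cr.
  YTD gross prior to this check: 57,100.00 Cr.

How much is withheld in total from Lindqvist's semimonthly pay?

1,068.04 Cr

State Income Tax: taxable = 5,100.00 Cr − 4×240.00 Cr = 4,140.00 Cr
  364.00 Cr + 20.6% × (4,140.00 Cr − 3,000.00 Cr) = 364.00 Cr + 20.6% × 1,140.00 Cr = 598.84 Cr
Medical Insurance Levy: 8% × 5,100.00 Cr = 408.00 Cr
Solidarity Surcharge: 1.2% × 5,100.00 Cr = 61.20 Cr
Total: 598.84 Cr + 408.00 Cr + 61.20 Cr = 1,068.04 Cr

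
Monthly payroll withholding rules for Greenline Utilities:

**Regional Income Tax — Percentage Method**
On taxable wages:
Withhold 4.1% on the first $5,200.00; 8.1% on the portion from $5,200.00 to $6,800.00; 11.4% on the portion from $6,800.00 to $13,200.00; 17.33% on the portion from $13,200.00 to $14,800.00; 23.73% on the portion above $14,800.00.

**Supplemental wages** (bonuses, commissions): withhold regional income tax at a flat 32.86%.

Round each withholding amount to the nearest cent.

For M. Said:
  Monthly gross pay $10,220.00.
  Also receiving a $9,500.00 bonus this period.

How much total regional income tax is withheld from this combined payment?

Regional Income Tax: taxable = $10,220.00
  $342.80 + 11.4% × ($10,220.00 − $6,800.00) = $342.80 + 11.4% × $3,420.00 = $732.68
Supplemental (32.86% flat on bonus): 32.86% × $9,500.00 = $3,121.70
Total regional income tax: $732.68 + $3,121.70 = $3,854.38

$3,854.38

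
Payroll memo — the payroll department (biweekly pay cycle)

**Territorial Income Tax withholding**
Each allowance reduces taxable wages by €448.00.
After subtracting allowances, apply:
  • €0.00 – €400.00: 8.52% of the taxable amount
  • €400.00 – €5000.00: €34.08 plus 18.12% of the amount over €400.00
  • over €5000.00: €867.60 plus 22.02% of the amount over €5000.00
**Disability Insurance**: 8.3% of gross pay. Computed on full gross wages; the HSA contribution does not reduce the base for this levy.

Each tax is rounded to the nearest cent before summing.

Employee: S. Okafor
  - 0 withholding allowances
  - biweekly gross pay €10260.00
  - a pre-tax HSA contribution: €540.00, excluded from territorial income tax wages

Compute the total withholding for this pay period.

€2758.52

Territorial Income Tax: taxable = €10260.00 − €540.00 = €9720.00
  €867.60 + 22.02% × (€9720.00 − €5000.00) = €867.60 + 22.02% × €4720.00 = €1906.94
Disability Insurance: 8.3% × €10260.00 = €851.58
Total: €1906.94 + €851.58 = €2758.52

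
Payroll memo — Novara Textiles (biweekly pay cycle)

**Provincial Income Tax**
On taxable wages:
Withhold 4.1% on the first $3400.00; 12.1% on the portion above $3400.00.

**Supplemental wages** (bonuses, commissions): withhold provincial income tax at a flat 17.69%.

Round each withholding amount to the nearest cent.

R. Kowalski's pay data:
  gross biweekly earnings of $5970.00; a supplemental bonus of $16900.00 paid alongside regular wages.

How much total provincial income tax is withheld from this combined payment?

$3439.98

Provincial Income Tax: taxable = $5970.00
  $139.40 + 12.1% × ($5970.00 − $3400.00) = $139.40 + 12.1% × $2570.00 = $450.37
Supplemental (17.69% flat on bonus): 17.69% × $16900.00 = $2989.61
Total provincial income tax: $450.37 + $2989.61 = $3439.98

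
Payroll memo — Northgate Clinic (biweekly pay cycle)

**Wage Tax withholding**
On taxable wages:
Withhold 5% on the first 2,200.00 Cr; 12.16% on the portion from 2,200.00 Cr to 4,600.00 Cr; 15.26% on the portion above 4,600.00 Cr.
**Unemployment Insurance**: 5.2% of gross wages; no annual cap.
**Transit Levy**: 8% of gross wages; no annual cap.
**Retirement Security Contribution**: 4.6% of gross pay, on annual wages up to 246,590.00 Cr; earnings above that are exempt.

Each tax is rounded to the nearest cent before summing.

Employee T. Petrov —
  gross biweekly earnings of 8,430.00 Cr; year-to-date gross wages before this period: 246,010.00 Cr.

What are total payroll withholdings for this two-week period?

Wage Tax: taxable = 8,430.00 Cr
  401.84 Cr + 15.26% × (8,430.00 Cr − 4,600.00 Cr) = 401.84 Cr + 15.26% × 3,830.00 Cr = 986.30 Cr
Unemployment Insurance: 5.2% × 8,430.00 Cr = 438.36 Cr
Transit Levy: 8% × 8,430.00 Cr = 674.40 Cr
Retirement Security Contribution: cap 246,590.00 Cr − YTD 246,010.00 Cr = 580.00 Cr subject; 4.6% × 580.00 Cr = 26.68 Cr
Total: 986.30 Cr + 438.36 Cr + 674.40 Cr + 26.68 Cr = 2,125.74 Cr

2,125.74 Cr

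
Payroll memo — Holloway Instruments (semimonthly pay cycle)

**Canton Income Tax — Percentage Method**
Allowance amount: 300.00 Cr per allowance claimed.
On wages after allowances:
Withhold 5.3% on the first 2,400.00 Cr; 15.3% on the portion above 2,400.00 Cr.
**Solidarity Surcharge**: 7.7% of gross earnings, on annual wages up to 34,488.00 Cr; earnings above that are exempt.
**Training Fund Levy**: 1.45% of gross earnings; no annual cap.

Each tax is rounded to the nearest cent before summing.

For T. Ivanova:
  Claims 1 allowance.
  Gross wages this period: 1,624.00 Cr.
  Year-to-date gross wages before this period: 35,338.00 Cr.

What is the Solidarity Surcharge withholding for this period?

Solidarity Surcharge: YTD 35,338.00 Cr ≥ cap 34,488.00 Cr → 0.00 Cr

0.00 Cr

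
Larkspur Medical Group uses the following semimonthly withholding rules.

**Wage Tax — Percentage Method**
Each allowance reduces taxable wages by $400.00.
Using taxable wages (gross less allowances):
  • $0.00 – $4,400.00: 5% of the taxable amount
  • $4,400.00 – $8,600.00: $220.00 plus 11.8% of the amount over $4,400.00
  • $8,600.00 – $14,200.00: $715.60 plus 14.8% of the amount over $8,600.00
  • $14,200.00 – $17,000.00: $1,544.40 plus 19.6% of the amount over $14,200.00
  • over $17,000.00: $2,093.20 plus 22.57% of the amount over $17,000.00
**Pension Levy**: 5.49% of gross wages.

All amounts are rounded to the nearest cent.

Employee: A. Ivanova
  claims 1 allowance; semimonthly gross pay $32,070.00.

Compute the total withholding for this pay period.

Wage Tax: taxable = $32,070.00 − 1×$400.00 = $31,670.00
  $2,093.20 + 22.57% × ($31,670.00 − $17,000.00) = $2,093.20 + 22.57% × $14,670.00 = $5,404.22
Pension Levy: 5.49% × $32,070.00 = $1,760.64
Total: $5,404.22 + $1,760.64 = $7,164.86

$7,164.86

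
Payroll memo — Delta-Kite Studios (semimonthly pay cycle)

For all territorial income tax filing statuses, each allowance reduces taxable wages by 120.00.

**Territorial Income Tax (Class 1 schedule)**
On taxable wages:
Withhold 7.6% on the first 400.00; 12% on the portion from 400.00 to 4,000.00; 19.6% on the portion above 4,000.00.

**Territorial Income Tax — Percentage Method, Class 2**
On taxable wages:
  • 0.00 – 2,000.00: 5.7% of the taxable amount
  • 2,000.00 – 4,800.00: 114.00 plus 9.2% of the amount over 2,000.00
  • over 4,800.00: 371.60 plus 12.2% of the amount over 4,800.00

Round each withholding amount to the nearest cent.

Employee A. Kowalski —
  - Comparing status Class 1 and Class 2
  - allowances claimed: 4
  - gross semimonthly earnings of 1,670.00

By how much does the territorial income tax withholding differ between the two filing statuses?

57.37

Territorial Income Tax (Class 1): taxable = 1,670.00 − 4×120.00 = 1,190.00
  30.40 + 12% × (1,190.00 − 400.00) = 30.40 + 12% × 790.00 = 125.20
Territorial Income Tax (Class 2): taxable = 1,670.00 − 4×120.00 = 1,190.00
  5.7% × 1,190.00 = 67.83
Difference: |125.20 − 67.83| = 57.37 (higher under Class 1)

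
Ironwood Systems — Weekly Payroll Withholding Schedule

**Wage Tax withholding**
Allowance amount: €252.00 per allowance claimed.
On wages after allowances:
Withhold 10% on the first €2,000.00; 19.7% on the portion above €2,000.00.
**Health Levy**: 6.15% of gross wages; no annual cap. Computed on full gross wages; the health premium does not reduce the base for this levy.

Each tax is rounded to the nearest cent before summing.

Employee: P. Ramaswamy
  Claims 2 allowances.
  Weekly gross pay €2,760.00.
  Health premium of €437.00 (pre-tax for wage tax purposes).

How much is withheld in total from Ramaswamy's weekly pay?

Wage Tax: taxable = €2,760.00 − €437.00 − 2×€252.00 = €1,819.00
  10% × €1,819.00 = €181.90
Health Levy: 6.15% × €2,760.00 = €169.74
Total: €181.90 + €169.74 = €351.64

€351.64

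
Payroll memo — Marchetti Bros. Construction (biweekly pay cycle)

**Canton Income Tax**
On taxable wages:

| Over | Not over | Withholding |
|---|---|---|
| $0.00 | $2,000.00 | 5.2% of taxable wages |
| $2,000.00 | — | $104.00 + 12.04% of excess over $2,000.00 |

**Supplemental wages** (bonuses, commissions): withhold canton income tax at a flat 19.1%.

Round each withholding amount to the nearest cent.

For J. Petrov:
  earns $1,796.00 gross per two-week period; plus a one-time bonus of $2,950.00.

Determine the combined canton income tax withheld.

$656.84

Canton Income Tax: taxable = $1,796.00
  5.2% × $1,796.00 = $93.39
Supplemental (19.1% flat on bonus): 19.1% × $2,950.00 = $563.45
Total canton income tax: $93.39 + $563.45 = $656.84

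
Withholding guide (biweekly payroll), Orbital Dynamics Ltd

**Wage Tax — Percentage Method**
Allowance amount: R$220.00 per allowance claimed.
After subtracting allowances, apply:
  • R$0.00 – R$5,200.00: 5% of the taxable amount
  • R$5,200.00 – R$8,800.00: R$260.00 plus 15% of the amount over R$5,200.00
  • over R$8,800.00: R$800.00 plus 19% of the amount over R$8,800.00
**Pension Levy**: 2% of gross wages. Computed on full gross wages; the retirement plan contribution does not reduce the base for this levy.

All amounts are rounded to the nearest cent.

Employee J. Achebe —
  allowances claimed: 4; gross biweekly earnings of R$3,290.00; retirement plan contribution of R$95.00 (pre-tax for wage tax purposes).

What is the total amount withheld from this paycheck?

R$181.55

Wage Tax: taxable = R$3,290.00 − R$95.00 − 4×R$220.00 = R$2,315.00
  5% × R$2,315.00 = R$115.75
Pension Levy: 2% × R$3,290.00 = R$65.80
Total: R$115.75 + R$65.80 = R$181.55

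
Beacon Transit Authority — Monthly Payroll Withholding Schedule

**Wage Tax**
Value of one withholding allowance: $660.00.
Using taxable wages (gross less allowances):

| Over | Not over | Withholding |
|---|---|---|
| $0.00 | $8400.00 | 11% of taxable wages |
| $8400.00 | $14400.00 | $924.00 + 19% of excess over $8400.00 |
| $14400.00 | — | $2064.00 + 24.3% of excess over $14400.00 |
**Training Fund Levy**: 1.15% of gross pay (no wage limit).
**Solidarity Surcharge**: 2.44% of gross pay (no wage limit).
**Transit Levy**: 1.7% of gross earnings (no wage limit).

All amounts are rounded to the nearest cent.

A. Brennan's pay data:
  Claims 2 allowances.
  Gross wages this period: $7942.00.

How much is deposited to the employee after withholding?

Wage Tax: taxable = $7942.00 − 2×$660.00 = $6622.00
  11% × $6622.00 = $728.42
Training Fund Levy: 1.15% × $7942.00 = $91.33
Solidarity Surcharge: 2.44% × $7942.00 = $193.78
Transit Levy: 1.7% × $7942.00 = $135.01
Total withheld: $728.42 + $91.33 + $193.78 + $135.01 = $1148.54
Net pay: $7942.00 − $1148.54 = $6793.46

$6793.46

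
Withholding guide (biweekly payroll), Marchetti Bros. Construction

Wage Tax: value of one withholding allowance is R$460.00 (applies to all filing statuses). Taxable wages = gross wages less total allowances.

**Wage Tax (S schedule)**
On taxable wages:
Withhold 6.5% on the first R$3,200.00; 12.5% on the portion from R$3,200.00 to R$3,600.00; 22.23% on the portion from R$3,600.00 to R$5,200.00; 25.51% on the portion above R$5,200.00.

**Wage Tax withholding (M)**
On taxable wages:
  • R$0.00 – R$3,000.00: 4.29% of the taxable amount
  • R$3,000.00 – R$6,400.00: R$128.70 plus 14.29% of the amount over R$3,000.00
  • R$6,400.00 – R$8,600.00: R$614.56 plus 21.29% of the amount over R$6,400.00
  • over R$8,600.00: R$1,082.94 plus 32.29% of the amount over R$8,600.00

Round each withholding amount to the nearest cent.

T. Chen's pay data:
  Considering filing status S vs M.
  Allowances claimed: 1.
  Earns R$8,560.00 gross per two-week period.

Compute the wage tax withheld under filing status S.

R$1,353.47

Wage Tax (S): taxable = R$8,560.00 − 1×R$460.00 = R$8,100.00
  R$613.68 + 25.51% × (R$8,100.00 − R$5,200.00) = R$613.68 + 25.51% × R$2,900.00 = R$1,353.47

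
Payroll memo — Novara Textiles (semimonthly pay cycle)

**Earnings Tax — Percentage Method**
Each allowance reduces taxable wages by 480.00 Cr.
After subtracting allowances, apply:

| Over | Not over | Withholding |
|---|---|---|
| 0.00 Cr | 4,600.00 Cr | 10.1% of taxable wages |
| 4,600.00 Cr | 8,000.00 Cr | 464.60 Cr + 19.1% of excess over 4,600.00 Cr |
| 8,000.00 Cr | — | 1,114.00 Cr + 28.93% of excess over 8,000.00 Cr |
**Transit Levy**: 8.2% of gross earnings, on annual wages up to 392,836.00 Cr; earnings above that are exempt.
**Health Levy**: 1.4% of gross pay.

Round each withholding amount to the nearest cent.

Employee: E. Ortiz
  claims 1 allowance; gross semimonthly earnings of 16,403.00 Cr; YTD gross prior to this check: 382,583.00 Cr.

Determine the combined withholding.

4,476.51 Cr

Earnings Tax: taxable = 16,403.00 Cr − 1×480.00 Cr = 15,923.00 Cr
  1,114.00 Cr + 28.93% × (15,923.00 Cr − 8,000.00 Cr) = 1,114.00 Cr + 28.93% × 7,923.00 Cr = 3,406.12 Cr
Transit Levy: cap 392,836.00 Cr − YTD 382,583.00 Cr = 10,253.00 Cr subject; 8.2% × 10,253.00 Cr = 840.75 Cr
Health Levy: 1.4% × 16,403.00 Cr = 229.64 Cr
Total: 3,406.12 Cr + 840.75 Cr + 229.64 Cr = 4,476.51 Cr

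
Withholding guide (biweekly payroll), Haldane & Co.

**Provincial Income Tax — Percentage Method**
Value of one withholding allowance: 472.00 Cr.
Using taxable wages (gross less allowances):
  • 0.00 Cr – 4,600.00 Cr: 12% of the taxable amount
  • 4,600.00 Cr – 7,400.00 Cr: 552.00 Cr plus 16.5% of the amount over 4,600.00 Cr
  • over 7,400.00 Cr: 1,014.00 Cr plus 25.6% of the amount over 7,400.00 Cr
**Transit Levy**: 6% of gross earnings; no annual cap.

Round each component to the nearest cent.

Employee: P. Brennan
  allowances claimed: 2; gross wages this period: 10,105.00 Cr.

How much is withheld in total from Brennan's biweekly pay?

2,071.12 Cr

Provincial Income Tax: taxable = 10,105.00 Cr − 2×472.00 Cr = 9,161.00 Cr
  1,014.00 Cr + 25.6% × (9,161.00 Cr − 7,400.00 Cr) = 1,014.00 Cr + 25.6% × 1,761.00 Cr = 1,464.82 Cr
Transit Levy: 6% × 10,105.00 Cr = 606.30 Cr
Total: 1,464.82 Cr + 606.30 Cr = 2,071.12 Cr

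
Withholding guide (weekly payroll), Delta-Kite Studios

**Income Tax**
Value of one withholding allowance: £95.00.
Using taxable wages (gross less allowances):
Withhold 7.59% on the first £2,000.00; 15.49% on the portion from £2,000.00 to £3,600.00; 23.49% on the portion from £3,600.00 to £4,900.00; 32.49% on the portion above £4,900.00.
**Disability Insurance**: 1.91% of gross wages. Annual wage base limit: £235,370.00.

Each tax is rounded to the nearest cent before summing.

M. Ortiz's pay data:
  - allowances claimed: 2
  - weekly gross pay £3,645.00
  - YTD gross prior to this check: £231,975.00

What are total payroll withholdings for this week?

£442.02

Income Tax: taxable = £3,645.00 − 2×£95.00 = £3,455.00
  £151.80 + 15.49% × (£3,455.00 − £2,000.00) = £151.80 + 15.49% × £1,455.00 = £377.18
Disability Insurance: cap £235,370.00 − YTD £231,975.00 = £3,395.00 subject; 1.91% × £3,395.00 = £64.84
Total: £377.18 + £64.84 = £442.02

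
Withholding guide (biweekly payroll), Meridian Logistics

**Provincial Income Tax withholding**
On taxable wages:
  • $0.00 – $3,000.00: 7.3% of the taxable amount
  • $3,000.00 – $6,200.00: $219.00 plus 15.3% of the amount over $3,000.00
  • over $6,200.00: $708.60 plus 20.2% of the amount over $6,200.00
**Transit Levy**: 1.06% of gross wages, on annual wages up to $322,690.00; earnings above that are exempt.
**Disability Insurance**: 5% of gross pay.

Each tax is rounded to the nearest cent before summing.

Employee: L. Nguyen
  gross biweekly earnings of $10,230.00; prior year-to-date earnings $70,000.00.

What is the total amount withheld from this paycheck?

Provincial Income Tax: taxable = $10,230.00
  $708.60 + 20.2% × ($10,230.00 − $6,200.00) = $708.60 + 20.2% × $4,030.00 = $1,522.66
Transit Levy: 1.06% × $10,230.00 = $108.44
Disability Insurance: 5% × $10,230.00 = $511.50
Total: $1,522.66 + $108.44 + $511.50 = $2,142.60

$2,142.60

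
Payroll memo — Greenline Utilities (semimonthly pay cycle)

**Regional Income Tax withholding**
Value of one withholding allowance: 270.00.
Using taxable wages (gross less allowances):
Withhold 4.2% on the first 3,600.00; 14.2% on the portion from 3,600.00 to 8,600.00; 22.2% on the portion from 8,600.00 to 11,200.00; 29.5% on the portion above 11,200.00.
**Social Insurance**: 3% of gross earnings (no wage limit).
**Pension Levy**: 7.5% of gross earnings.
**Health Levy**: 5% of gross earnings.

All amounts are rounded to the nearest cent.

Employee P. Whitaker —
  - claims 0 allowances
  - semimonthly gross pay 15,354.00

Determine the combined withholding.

5,043.70

Regional Income Tax: taxable = 15,354.00
  1,438.40 + 29.5% × (15,354.00 − 11,200.00) = 1,438.40 + 29.5% × 4,154.00 = 2,663.83
Social Insurance: 3% × 15,354.00 = 460.62
Pension Levy: 7.5% × 15,354.00 = 1,151.55
Health Levy: 5% × 15,354.00 = 767.70
Total: 2,663.83 + 460.62 + 1,151.55 + 767.70 = 5,043.70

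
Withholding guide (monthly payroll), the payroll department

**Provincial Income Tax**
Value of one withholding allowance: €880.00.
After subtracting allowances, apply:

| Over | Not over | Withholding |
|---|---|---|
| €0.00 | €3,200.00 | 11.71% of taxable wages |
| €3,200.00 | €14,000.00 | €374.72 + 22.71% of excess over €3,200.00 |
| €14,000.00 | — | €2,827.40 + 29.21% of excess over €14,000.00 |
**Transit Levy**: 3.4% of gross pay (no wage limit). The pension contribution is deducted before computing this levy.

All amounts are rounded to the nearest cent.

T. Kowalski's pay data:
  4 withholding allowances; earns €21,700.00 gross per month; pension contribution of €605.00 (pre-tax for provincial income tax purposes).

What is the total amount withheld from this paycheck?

€4,588.89

Provincial Income Tax: taxable = €21,700.00 − €605.00 − 4×€880.00 = €17,575.00
  €2,827.40 + 29.21% × (€17,575.00 − €14,000.00) = €2,827.40 + 29.21% × €3,575.00 = €3,871.66
Transit Levy: 3.4% × €21,095.00 = €717.23
Total: €3,871.66 + €717.23 = €4,588.89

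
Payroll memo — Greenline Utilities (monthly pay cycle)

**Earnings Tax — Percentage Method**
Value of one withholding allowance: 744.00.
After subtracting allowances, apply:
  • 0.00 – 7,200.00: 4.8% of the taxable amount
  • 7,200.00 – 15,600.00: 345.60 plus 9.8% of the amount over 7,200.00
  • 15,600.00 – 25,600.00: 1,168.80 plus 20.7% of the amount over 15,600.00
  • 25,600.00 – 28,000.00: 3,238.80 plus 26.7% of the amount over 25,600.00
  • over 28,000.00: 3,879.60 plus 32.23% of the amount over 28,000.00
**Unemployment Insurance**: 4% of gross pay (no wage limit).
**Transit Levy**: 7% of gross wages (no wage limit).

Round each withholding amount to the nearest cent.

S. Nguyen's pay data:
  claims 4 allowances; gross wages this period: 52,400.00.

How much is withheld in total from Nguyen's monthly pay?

Earnings Tax: taxable = 52,400.00 − 4×744.00 = 49,424.00
  3,879.60 + 32.23% × (49,424.00 − 28,000.00) = 3,879.60 + 32.23% × 21,424.00 = 10,784.56
Unemployment Insurance: 4% × 52,400.00 = 2,096.00
Transit Levy: 7% × 52,400.00 = 3,668.00
Total: 10,784.56 + 2,096.00 + 3,668.00 = 16,548.56

16,548.56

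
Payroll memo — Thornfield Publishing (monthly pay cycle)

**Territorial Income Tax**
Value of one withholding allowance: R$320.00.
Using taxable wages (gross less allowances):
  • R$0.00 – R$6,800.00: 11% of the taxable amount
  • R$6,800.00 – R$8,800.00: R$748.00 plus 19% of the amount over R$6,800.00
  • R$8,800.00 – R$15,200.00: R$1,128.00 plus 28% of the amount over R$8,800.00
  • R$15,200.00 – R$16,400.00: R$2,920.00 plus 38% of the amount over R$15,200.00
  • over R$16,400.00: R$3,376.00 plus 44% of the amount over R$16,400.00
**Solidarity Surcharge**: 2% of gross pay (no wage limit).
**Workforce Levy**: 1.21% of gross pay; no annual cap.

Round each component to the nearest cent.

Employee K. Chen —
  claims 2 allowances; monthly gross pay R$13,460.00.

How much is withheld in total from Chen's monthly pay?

R$2,685.67

Territorial Income Tax: taxable = R$13,460.00 − 2×R$320.00 = R$12,820.00
  R$1,128.00 + 28% × (R$12,820.00 − R$8,800.00) = R$1,128.00 + 28% × R$4,020.00 = R$2,253.60
Solidarity Surcharge: 2% × R$13,460.00 = R$269.20
Workforce Levy: 1.21% × R$13,460.00 = R$162.87
Total: R$2,253.60 + R$269.20 + R$162.87 = R$2,685.67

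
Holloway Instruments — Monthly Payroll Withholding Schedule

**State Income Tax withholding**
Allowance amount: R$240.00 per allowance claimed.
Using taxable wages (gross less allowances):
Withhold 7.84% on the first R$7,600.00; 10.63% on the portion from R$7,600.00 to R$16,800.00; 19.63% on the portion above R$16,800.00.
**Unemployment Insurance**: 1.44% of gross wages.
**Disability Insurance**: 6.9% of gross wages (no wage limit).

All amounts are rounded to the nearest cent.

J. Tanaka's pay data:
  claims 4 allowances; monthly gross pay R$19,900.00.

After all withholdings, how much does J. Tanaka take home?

State Income Tax: taxable = R$19,900.00 − 4×R$240.00 = R$18,940.00
  R$1,573.80 + 19.63% × (R$18,940.00 − R$16,800.00) = R$1,573.80 + 19.63% × R$2,140.00 = R$1,993.88
Unemployment Insurance: 1.44% × R$19,900.00 = R$286.56
Disability Insurance: 6.9% × R$19,900.00 = R$1,373.10
Total withheld: R$1,993.88 + R$286.56 + R$1,373.10 = R$3,653.54
Net pay: R$19,900.00 − R$3,653.54 = R$16,246.46

R$16,246.46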